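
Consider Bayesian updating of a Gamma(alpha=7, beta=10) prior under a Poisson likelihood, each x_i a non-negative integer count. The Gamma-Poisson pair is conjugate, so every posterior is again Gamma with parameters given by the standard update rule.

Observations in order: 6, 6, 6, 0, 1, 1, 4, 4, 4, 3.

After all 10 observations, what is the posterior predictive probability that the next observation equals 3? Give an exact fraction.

8321103999008768000000000000000000000000000000000000000000/45161693918186612160754820973422430981369294627811860273843

obs 1: x=6 → posterior Gamma(13, 11)
obs 2: x=6 → posterior Gamma(19, 12)
obs 3: x=6 → posterior Gamma(25, 13)
obs 4: x=0 → posterior Gamma(25, 14)
obs 5: x=1 → posterior Gamma(26, 15)
obs 6: x=1 → posterior Gamma(27, 16)
obs 7: x=4 → posterior Gamma(31, 17)
obs 8: x=4 → posterior Gamma(35, 18)
obs 9: x=4 → posterior Gamma(39, 19)
obs 10: x=3 → posterior Gamma(42, 20)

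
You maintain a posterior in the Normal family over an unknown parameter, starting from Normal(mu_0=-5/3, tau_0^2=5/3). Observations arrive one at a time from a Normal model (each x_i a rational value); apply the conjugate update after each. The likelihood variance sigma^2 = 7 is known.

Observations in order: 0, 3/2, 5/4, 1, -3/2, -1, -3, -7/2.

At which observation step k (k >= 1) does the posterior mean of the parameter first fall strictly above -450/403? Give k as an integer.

k = 2

obs 1: x=0 → posterior Normal(-35/26, 35/26)
obs 2: x=3/2 → posterior Normal(-55/62, 35/31)
obs 3: x=5/4 → posterior Normal(-85/144, 35/36)
obs 4: x=1 → posterior Normal(-65/164, 35/41)
obs 5: x=-3/2 → posterior Normal(-95/184, 35/46)
obs 6: x=-1 → posterior Normal(-115/204, 35/51)
obs 7: x=-3 → posterior Normal(-25/32, 5/8)
obs 8: x=-7/2 → posterior Normal(-245/244, 35/61)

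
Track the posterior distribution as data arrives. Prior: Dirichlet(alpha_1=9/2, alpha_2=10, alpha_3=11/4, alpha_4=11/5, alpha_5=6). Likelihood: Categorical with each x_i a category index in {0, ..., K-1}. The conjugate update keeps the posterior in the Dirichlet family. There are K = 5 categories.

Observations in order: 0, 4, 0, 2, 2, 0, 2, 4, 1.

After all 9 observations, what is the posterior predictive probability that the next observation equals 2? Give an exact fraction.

115/689

obs 1: x=0 → posterior Dirichlet(11/2, 10, 11/4, 11/5, 6)
obs 2: x=4 → posterior Dirichlet(11/2, 10, 11/4, 11/5, 7)
obs 3: x=0 → posterior Dirichlet(13/2, 10, 11/4, 11/5, 7)
obs 4: x=2 → posterior Dirichlet(13/2, 10, 15/4, 11/5, 7)
obs 5: x=2 → posterior Dirichlet(13/2, 10, 19/4, 11/5, 7)
obs 6: x=0 → posterior Dirichlet(15/2, 10, 19/4, 11/5, 7)
obs 7: x=2 → posterior Dirichlet(15/2, 10, 23/4, 11/5, 7)
obs 8: x=4 → posterior Dirichlet(15/2, 10, 23/4, 11/5, 8)
obs 9: x=1 → posterior Dirichlet(15/2, 11, 23/4, 11/5, 8)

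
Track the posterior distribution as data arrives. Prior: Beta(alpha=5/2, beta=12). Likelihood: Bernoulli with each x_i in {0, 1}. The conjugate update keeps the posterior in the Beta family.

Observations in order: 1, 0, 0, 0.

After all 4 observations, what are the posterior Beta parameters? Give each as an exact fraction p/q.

obs 1: x=1 → posterior Beta(7/2, 12)
obs 2: x=0 → posterior Beta(7/2, 13)
obs 3: x=0 → posterior Beta(7/2, 14)
obs 4: x=0 → posterior Beta(7/2, 15)

alpha=7/2, beta=15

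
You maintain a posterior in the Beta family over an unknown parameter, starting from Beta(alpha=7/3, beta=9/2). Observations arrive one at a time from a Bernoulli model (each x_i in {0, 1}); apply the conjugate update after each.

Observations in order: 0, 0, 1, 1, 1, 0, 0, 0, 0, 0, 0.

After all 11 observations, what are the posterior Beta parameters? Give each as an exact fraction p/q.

obs 1: x=0 → posterior Beta(7/3, 11/2)
obs 2: x=0 → posterior Beta(7/3, 13/2)
obs 3: x=1 → posterior Beta(10/3, 13/2)
obs 4: x=1 → posterior Beta(13/3, 13/2)
obs 5: x=1 → posterior Beta(16/3, 13/2)
obs 6: x=0 → posterior Beta(16/3, 15/2)
obs 7: x=0 → posterior Beta(16/3, 17/2)
obs 8: x=0 → posterior Beta(16/3, 19/2)
obs 9: x=0 → posterior Beta(16/3, 21/2)
obs 10: x=0 → posterior Beta(16/3, 23/2)
obs 11: x=0 → posterior Beta(16/3, 25/2)

alpha=16/3, beta=25/2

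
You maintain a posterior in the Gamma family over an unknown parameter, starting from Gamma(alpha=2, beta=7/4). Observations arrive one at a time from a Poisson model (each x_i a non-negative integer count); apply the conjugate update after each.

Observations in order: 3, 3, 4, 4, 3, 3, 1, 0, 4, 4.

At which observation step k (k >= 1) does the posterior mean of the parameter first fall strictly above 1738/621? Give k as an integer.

k = 5

obs 1: x=3 → posterior Gamma(5, 11/4)
obs 2: x=3 → posterior Gamma(8, 15/4)
obs 3: x=4 → posterior Gamma(12, 19/4)
obs 4: x=4 → posterior Gamma(16, 23/4)
obs 5: x=3 → posterior Gamma(19, 27/4)
obs 6: x=3 → posterior Gamma(22, 31/4)
obs 7: x=1 → posterior Gamma(23, 35/4)
obs 8: x=0 → posterior Gamma(23, 39/4)
obs 9: x=4 → posterior Gamma(27, 43/4)
obs 10: x=4 → posterior Gamma(31, 47/4)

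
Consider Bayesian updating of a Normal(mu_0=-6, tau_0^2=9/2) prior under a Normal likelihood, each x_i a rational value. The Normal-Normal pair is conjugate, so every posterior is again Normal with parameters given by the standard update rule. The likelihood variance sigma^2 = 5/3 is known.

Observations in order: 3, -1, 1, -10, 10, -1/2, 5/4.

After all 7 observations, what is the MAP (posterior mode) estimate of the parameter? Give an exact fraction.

obs 1: x=3 → posterior Normal(21/37, 45/37)
obs 2: x=-1 → posterior Normal(-3/32, 45/64)
obs 3: x=1 → posterior Normal(3/13, 45/91)
obs 4: x=-10 → posterior Normal(-249/118, 45/118)
obs 5: x=10 → posterior Normal(21/145, 9/29)
obs 6: x=-1/2 → posterior Normal(15/344, 45/172)
obs 7: x=5/4 → posterior Normal(165/796, 45/199)

165/796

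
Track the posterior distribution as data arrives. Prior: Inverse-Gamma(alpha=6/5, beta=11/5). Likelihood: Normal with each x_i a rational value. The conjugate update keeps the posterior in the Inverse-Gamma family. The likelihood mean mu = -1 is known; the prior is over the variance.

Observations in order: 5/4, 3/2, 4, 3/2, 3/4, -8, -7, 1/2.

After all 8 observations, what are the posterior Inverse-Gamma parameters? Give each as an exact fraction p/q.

obs 1: x=5/4 → posterior Inverse-Gamma(17/10, 757/160)
obs 2: x=3/2 → posterior Inverse-Gamma(11/5, 1257/160)
obs 3: x=4 → posterior Inverse-Gamma(27/10, 3257/160)
obs 4: x=3/2 → posterior Inverse-Gamma(16/5, 3757/160)
obs 5: x=3/4 → posterior Inverse-Gamma(37/10, 2001/80)
obs 6: x=-8 → posterior Inverse-Gamma(21/5, 3961/80)
obs 7: x=-7 → posterior Inverse-Gamma(47/10, 5401/80)
obs 8: x=1/2 → posterior Inverse-Gamma(26/5, 5491/80)

alpha=26/5, beta=5491/80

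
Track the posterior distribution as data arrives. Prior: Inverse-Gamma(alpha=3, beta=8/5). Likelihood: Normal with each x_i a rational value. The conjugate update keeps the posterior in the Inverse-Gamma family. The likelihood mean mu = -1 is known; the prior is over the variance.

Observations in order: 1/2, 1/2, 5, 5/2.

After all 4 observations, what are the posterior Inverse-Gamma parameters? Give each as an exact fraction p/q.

obs 1: x=1/2 → posterior Inverse-Gamma(7/2, 109/40)
obs 2: x=1/2 → posterior Inverse-Gamma(4, 77/20)
obs 3: x=5 → posterior Inverse-Gamma(9/2, 437/20)
obs 4: x=5/2 → posterior Inverse-Gamma(5, 1119/40)

alpha=5, beta=1119/40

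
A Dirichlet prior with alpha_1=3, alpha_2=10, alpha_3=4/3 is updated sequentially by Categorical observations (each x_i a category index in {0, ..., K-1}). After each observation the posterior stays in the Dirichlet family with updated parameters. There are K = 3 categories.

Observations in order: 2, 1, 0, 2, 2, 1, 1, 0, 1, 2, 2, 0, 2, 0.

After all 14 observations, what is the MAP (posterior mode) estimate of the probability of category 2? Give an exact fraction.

obs 1: x=2 → posterior Dirichlet(3, 10, 7/3)
obs 2: x=1 → posterior Dirichlet(3, 11, 7/3)
obs 3: x=0 → posterior Dirichlet(4, 11, 7/3)
obs 4: x=2 → posterior Dirichlet(4, 11, 10/3)
obs 5: x=2 → posterior Dirichlet(4, 11, 13/3)
obs 6: x=1 → posterior Dirichlet(4, 12, 13/3)
obs 7: x=1 → posterior Dirichlet(4, 13, 13/3)
obs 8: x=0 → posterior Dirichlet(5, 13, 13/3)
obs 9: x=1 → posterior Dirichlet(5, 14, 13/3)
obs 10: x=2 → posterior Dirichlet(5, 14, 16/3)
obs 11: x=2 → posterior Dirichlet(5, 14, 19/3)
obs 12: x=0 → posterior Dirichlet(6, 14, 19/3)
obs 13: x=2 → posterior Dirichlet(6, 14, 22/3)
obs 14: x=0 → posterior Dirichlet(7, 14, 22/3)

1/4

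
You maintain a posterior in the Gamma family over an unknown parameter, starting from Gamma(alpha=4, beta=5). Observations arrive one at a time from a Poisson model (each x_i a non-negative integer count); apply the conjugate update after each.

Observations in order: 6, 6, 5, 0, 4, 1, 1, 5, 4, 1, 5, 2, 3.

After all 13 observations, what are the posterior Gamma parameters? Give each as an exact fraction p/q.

alpha=47, beta=18

obs 1: x=6 → posterior Gamma(10, 6)
obs 2: x=6 → posterior Gamma(16, 7)
obs 3: x=5 → posterior Gamma(21, 8)
obs 4: x=0 → posterior Gamma(21, 9)
obs 5: x=4 → posterior Gamma(25, 10)
obs 6: x=1 → posterior Gamma(26, 11)
obs 7: x=1 → posterior Gamma(27, 12)
obs 8: x=5 → posterior Gamma(32, 13)
obs 9: x=4 → posterior Gamma(36, 14)
obs 10: x=1 → posterior Gamma(37, 15)
obs 11: x=5 → posterior Gamma(42, 16)
obs 12: x=2 → posterior Gamma(44, 17)
obs 13: x=3 → posterior Gamma(47, 18)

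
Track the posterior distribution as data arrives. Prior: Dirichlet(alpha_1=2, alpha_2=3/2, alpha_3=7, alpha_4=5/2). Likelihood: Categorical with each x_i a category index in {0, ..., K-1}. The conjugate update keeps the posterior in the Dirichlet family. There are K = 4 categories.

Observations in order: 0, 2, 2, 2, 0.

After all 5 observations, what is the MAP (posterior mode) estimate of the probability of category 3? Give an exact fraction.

3/28

obs 1: x=0 → posterior Dirichlet(3, 3/2, 7, 5/2)
obs 2: x=2 → posterior Dirichlet(3, 3/2, 8, 5/2)
obs 3: x=2 → posterior Dirichlet(3, 3/2, 9, 5/2)
obs 4: x=2 → posterior Dirichlet(3, 3/2, 10, 5/2)
obs 5: x=0 → posterior Dirichlet(4, 3/2, 10, 5/2)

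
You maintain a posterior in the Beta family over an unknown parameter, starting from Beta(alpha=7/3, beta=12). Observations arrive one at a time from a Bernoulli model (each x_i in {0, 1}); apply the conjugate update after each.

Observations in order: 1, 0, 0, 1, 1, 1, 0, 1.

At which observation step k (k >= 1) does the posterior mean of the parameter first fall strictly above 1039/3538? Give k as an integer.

obs 1: x=1 → posterior Beta(10/3, 12)
obs 2: x=0 → posterior Beta(10/3, 13)
obs 3: x=0 → posterior Beta(10/3, 14)
obs 4: x=1 → posterior Beta(13/3, 14)
obs 5: x=1 → posterior Beta(16/3, 14)
obs 6: x=1 → posterior Beta(19/3, 14)
obs 7: x=0 → posterior Beta(19/3, 15)
obs 8: x=1 → posterior Beta(22/3, 15)

k = 6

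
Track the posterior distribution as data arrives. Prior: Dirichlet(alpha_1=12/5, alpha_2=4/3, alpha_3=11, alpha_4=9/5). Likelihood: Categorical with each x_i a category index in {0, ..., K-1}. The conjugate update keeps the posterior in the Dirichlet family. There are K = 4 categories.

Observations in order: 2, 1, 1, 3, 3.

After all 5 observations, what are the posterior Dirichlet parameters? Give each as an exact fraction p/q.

alpha_1=12/5, alpha_2=10/3, alpha_3=12, alpha_4=19/5

obs 1: x=2 → posterior Dirichlet(12/5, 4/3, 12, 9/5)
obs 2: x=1 → posterior Dirichlet(12/5, 7/3, 12, 9/5)
obs 3: x=1 → posterior Dirichlet(12/5, 10/3, 12, 9/5)
obs 4: x=3 → posterior Dirichlet(12/5, 10/3, 12, 14/5)
obs 5: x=3 → posterior Dirichlet(12/5, 10/3, 12, 19/5)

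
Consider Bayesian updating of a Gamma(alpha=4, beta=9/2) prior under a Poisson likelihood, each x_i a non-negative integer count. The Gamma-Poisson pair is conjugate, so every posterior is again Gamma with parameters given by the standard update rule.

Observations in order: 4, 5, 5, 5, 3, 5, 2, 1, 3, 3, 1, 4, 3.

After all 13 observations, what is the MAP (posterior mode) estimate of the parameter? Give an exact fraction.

94/35

obs 1: x=4 → posterior Gamma(8, 11/2)
obs 2: x=5 → posterior Gamma(13, 13/2)
obs 3: x=5 → posterior Gamma(18, 15/2)
obs 4: x=5 → posterior Gamma(23, 17/2)
obs 5: x=3 → posterior Gamma(26, 19/2)
obs 6: x=5 → posterior Gamma(31, 21/2)
obs 7: x=2 → posterior Gamma(33, 23/2)
obs 8: x=1 → posterior Gamma(34, 25/2)
obs 9: x=3 → posterior Gamma(37, 27/2)
obs 10: x=3 → posterior Gamma(40, 29/2)
obs 11: x=1 → posterior Gamma(41, 31/2)
obs 12: x=4 → posterior Gamma(45, 33/2)
obs 13: x=3 → posterior Gamma(48, 35/2)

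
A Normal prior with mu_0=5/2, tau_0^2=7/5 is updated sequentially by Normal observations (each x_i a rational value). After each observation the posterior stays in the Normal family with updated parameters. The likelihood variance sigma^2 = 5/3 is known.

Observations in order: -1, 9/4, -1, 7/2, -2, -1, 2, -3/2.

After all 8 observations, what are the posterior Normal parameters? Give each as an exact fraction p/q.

obs 1: x=-1 → posterior Normal(83/92, 35/46)
obs 2: x=9/4 → posterior Normal(355/268, 35/67)
obs 3: x=-1 → posterior Normal(271/352, 35/88)
obs 4: x=7/2 → posterior Normal(565/436, 35/109)
obs 5: x=-2 → posterior Normal(397/520, 7/26)
obs 6: x=-1 → posterior Normal(313/604, 35/151)
obs 7: x=2 → posterior Normal(481/688, 35/172)
obs 8: x=-3/2 → posterior Normal(355/772, 35/193)

mu_0=355/772, tau_0^2=35/193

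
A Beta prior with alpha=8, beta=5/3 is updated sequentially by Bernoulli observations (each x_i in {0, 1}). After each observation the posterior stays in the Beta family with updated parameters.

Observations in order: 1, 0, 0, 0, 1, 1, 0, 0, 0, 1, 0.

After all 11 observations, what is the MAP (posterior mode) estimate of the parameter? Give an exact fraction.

33/56

obs 1: x=1 → posterior Beta(9, 5/3)
obs 2: x=0 → posterior Beta(9, 8/3)
obs 3: x=0 → posterior Beta(9, 11/3)
obs 4: x=0 → posterior Beta(9, 14/3)
obs 5: x=1 → posterior Beta(10, 14/3)
obs 6: x=1 → posterior Beta(11, 14/3)
obs 7: x=0 → posterior Beta(11, 17/3)
obs 8: x=0 → posterior Beta(11, 20/3)
obs 9: x=0 → posterior Beta(11, 23/3)
obs 10: x=1 → posterior Beta(12, 23/3)
obs 11: x=0 → posterior Beta(12, 26/3)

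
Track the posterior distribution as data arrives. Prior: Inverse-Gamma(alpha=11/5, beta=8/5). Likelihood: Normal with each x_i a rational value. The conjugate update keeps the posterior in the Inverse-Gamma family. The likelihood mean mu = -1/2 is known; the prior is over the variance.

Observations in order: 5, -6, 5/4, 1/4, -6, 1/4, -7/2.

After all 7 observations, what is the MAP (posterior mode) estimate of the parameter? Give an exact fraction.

obs 1: x=5 → posterior Inverse-Gamma(27/10, 669/40)
obs 2: x=-6 → posterior Inverse-Gamma(16/5, 637/20)
obs 3: x=5/4 → posterior Inverse-Gamma(37/10, 5341/160)
obs 4: x=1/4 → posterior Inverse-Gamma(21/5, 2693/80)
obs 5: x=-6 → posterior Inverse-Gamma(47/10, 3903/80)
obs 6: x=1/4 → posterior Inverse-Gamma(26/5, 7851/160)
obs 7: x=-7/2 → posterior Inverse-Gamma(57/10, 8571/160)

8571/1072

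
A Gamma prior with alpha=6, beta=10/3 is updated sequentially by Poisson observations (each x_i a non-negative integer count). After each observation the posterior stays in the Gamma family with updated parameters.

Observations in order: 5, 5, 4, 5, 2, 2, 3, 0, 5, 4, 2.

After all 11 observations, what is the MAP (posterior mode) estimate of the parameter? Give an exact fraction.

obs 1: x=5 → posterior Gamma(11, 13/3)
obs 2: x=5 → posterior Gamma(16, 16/3)
obs 3: x=4 → posterior Gamma(20, 19/3)
obs 4: x=5 → posterior Gamma(25, 22/3)
obs 5: x=2 → posterior Gamma(27, 25/3)
obs 6: x=2 → posterior Gamma(29, 28/3)
obs 7: x=3 → posterior Gamma(32, 31/3)
obs 8: x=0 → posterior Gamma(32, 34/3)
obs 9: x=5 → posterior Gamma(37, 37/3)
obs 10: x=4 → posterior Gamma(41, 40/3)
obs 11: x=2 → posterior Gamma(43, 43/3)

126/43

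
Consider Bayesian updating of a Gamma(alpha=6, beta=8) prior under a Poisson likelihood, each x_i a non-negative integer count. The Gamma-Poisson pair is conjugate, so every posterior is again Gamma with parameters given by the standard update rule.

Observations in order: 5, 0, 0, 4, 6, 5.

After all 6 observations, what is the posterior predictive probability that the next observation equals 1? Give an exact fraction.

obs 1: x=5 → posterior Gamma(11, 9)
obs 2: x=0 → posterior Gamma(11, 10)
obs 3: x=0 → posterior Gamma(11, 11)
obs 4: x=4 → posterior Gamma(15, 12)
obs 5: x=6 → posterior Gamma(21, 13)
obs 6: x=5 → posterior Gamma(26, 14)

16379561673328807813683542491136/56815128661595284938812255859375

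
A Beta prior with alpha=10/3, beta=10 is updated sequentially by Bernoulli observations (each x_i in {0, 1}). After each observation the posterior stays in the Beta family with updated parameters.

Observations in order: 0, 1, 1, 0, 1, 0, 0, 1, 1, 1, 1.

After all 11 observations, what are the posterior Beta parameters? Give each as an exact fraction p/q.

obs 1: x=0 → posterior Beta(10/3, 11)
obs 2: x=1 → posterior Beta(13/3, 11)
obs 3: x=1 → posterior Beta(16/3, 11)
obs 4: x=0 → posterior Beta(16/3, 12)
obs 5: x=1 → posterior Beta(19/3, 12)
obs 6: x=0 → posterior Beta(19/3, 13)
obs 7: x=0 → posterior Beta(19/3, 14)
obs 8: x=1 → posterior Beta(22/3, 14)
obs 9: x=1 → posterior Beta(25/3, 14)
obs 10: x=1 → posterior Beta(28/3, 14)
obs 11: x=1 → posterior Beta(31/3, 14)

alpha=31/3, beta=14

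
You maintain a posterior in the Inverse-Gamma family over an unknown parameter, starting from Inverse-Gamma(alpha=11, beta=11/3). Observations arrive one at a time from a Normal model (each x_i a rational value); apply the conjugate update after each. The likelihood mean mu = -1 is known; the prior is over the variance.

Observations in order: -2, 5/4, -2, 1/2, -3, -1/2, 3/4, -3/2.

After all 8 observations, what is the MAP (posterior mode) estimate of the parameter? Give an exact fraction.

581/768

obs 1: x=-2 → posterior Inverse-Gamma(23/2, 25/6)
obs 2: x=5/4 → posterior Inverse-Gamma(12, 643/96)
obs 3: x=-2 → posterior Inverse-Gamma(25/2, 691/96)
obs 4: x=1/2 → posterior Inverse-Gamma(13, 799/96)
obs 5: x=-3 → posterior Inverse-Gamma(27/2, 991/96)
obs 6: x=-1/2 → posterior Inverse-Gamma(14, 1003/96)
obs 7: x=3/4 → posterior Inverse-Gamma(29/2, 575/48)
obs 8: x=-3/2 → posterior Inverse-Gamma(15, 581/48)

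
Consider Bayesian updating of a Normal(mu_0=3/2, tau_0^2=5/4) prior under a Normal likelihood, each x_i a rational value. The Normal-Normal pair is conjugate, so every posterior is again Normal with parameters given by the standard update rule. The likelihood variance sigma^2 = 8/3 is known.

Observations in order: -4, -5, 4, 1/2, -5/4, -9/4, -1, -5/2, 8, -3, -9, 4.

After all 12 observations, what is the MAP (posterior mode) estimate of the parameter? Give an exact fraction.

obs 1: x=-4 → posterior Normal(-12/47, 40/47)
obs 2: x=-5 → posterior Normal(-87/62, 20/31)
obs 3: x=4 → posterior Normal(-27/77, 40/77)
obs 4: x=1/2 → posterior Normal(-39/184, 10/23)
obs 5: x=-5/4 → posterior Normal(-153/428, 40/107)
obs 6: x=-9/4 → posterior Normal(-36/61, 20/61)
obs 7: x=-1 → posterior Normal(-87/137, 40/137)
obs 8: x=-5/2 → posterior Normal(-249/304, 5/19)
obs 9: x=8 → posterior Normal(-9/334, 40/167)
obs 10: x=-3 → posterior Normal(-99/364, 20/91)
obs 11: x=-9 → posterior Normal(-369/394, 40/197)
obs 12: x=4 → posterior Normal(-249/424, 10/53)

-249/424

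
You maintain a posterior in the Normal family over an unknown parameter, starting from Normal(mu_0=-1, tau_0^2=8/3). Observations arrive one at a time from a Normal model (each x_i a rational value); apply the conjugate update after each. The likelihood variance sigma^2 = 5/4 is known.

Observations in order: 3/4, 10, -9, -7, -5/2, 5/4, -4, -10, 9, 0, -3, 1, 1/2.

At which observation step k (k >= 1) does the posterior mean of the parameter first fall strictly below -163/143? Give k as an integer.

obs 1: x=3/4 → posterior Normal(9/47, 40/47)
obs 2: x=10 → posterior Normal(329/79, 40/79)
obs 3: x=-9 → posterior Normal(41/111, 40/111)
obs 4: x=-7 → posterior Normal(-183/143, 40/143)
obs 5: x=-5/2 → posterior Normal(-263/175, 8/35)
obs 6: x=5/4 → posterior Normal(-223/207, 40/207)
obs 7: x=-4 → posterior Normal(-351/239, 40/239)
obs 8: x=-10 → posterior Normal(-671/271, 40/271)
obs 9: x=9 → posterior Normal(-383/303, 40/303)
obs 10: x=0 → posterior Normal(-383/335, 8/67)
obs 11: x=-3 → posterior Normal(-479/367, 40/367)
obs 12: x=1 → posterior Normal(-149/133, 40/399)
obs 13: x=1/2 → posterior Normal(-1, 40/431)

k = 4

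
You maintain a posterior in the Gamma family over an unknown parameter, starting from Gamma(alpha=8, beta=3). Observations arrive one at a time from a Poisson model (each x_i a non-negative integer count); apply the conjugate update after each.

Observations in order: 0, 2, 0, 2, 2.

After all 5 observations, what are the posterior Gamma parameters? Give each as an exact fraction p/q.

alpha=14, beta=8

obs 1: x=0 → posterior Gamma(8, 4)
obs 2: x=2 → posterior Gamma(10, 5)
obs 3: x=0 → posterior Gamma(10, 6)
obs 4: x=2 → posterior Gamma(12, 7)
obs 5: x=2 → posterior Gamma(14, 8)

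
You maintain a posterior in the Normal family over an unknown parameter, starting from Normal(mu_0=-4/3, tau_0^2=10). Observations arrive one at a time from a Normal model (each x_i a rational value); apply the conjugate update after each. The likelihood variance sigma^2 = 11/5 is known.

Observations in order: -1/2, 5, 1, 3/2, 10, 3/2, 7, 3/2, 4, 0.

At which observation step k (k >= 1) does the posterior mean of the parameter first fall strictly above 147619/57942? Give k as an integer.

obs 1: x=-1/2 → posterior Normal(-119/183, 110/61)
obs 2: x=5 → posterior Normal(631/333, 110/111)
obs 3: x=1 → posterior Normal(781/483, 110/161)
obs 4: x=3/2 → posterior Normal(1006/633, 110/211)
obs 5: x=10 → posterior Normal(2506/783, 110/261)
obs 6: x=3/2 → posterior Normal(2731/933, 110/311)
obs 7: x=7 → posterior Normal(199/57, 110/361)
obs 8: x=3/2 → posterior Normal(4006/1233, 110/411)
obs 9: x=4 → posterior Normal(4606/1383, 110/461)
obs 10: x=0 → posterior Normal(658/219, 110/511)

k = 5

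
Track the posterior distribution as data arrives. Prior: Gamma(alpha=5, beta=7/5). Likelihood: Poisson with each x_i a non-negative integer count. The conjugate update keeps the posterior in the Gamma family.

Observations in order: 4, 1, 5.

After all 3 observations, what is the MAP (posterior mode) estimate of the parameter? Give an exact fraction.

35/11

obs 1: x=4 → posterior Gamma(9, 12/5)
obs 2: x=1 → posterior Gamma(10, 17/5)
obs 3: x=5 → posterior Gamma(15, 22/5)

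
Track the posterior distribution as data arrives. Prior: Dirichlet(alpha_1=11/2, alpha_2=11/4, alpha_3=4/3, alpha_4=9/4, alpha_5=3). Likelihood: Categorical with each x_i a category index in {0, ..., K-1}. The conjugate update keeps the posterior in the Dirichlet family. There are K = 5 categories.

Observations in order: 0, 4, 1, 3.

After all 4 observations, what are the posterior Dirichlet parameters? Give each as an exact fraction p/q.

obs 1: x=0 → posterior Dirichlet(13/2, 11/4, 4/3, 9/4, 3)
obs 2: x=4 → posterior Dirichlet(13/2, 11/4, 4/3, 9/4, 4)
obs 3: x=1 → posterior Dirichlet(13/2, 15/4, 4/3, 9/4, 4)
obs 4: x=3 → posterior Dirichlet(13/2, 15/4, 4/3, 13/4, 4)

alpha_1=13/2, alpha_2=15/4, alpha_3=4/3, alpha_4=13/4, alpha_5=4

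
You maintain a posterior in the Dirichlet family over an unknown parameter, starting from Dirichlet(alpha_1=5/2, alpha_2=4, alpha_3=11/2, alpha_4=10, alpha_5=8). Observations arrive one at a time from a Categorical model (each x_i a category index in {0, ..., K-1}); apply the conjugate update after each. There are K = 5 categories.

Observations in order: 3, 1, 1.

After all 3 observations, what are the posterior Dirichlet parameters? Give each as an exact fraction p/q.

alpha_1=5/2, alpha_2=6, alpha_3=11/2, alpha_4=11, alpha_5=8

obs 1: x=3 → posterior Dirichlet(5/2, 4, 11/2, 11, 8)
obs 2: x=1 → posterior Dirichlet(5/2, 5, 11/2, 11, 8)
obs 3: x=1 → posterior Dirichlet(5/2, 6, 11/2, 11, 8)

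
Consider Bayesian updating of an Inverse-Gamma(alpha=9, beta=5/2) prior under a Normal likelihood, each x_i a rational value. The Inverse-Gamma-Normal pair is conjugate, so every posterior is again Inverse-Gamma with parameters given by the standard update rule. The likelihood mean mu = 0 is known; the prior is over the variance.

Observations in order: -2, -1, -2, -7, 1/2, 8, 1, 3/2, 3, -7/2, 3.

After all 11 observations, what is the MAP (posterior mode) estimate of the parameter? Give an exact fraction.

643/124

obs 1: x=-2 → posterior Inverse-Gamma(19/2, 9/2)
obs 2: x=-1 → posterior Inverse-Gamma(10, 5)
obs 3: x=-2 → posterior Inverse-Gamma(21/2, 7)
obs 4: x=-7 → posterior Inverse-Gamma(11, 63/2)
obs 5: x=1/2 → posterior Inverse-Gamma(23/2, 253/8)
obs 6: x=8 → posterior Inverse-Gamma(12, 509/8)
obs 7: x=1 → posterior Inverse-Gamma(25/2, 513/8)
obs 8: x=3/2 → posterior Inverse-Gamma(13, 261/4)
obs 9: x=3 → posterior Inverse-Gamma(27/2, 279/4)
obs 10: x=-7/2 → posterior Inverse-Gamma(14, 607/8)
obs 11: x=3 → posterior Inverse-Gamma(29/2, 643/8)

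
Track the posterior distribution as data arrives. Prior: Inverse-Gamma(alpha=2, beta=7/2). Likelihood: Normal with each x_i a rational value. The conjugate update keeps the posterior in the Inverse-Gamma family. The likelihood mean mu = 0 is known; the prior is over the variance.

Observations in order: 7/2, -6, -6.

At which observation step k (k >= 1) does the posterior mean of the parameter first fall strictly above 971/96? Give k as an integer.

obs 1: x=7/2 → posterior Inverse-Gamma(5/2, 77/8)
obs 2: x=-6 → posterior Inverse-Gamma(3, 221/8)
obs 3: x=-6 → posterior Inverse-Gamma(7/2, 365/8)

k = 2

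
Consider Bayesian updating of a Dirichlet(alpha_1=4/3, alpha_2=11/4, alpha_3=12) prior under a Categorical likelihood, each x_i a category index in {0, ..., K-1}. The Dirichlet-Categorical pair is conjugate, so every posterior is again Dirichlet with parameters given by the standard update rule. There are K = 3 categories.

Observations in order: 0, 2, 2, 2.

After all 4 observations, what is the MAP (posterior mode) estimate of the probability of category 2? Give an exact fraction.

obs 1: x=0 → posterior Dirichlet(7/3, 11/4, 12)
obs 2: x=2 → posterior Dirichlet(7/3, 11/4, 13)
obs 3: x=2 → posterior Dirichlet(7/3, 11/4, 14)
obs 4: x=2 → posterior Dirichlet(7/3, 11/4, 15)

168/205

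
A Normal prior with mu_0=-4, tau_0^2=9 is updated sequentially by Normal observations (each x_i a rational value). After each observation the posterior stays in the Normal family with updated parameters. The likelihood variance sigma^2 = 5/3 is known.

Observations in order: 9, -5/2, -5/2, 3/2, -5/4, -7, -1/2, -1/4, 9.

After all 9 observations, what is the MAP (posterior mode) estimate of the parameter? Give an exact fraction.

257/496

obs 1: x=9 → posterior Normal(223/32, 45/32)
obs 2: x=-5/2 → posterior Normal(311/118, 45/59)
obs 3: x=-5/2 → posterior Normal(44/43, 45/86)
obs 4: x=3/2 → posterior Normal(257/226, 45/113)
obs 5: x=-5/4 → posterior Normal(379/560, 9/28)
obs 6: x=-7 → posterior Normal(-377/668, 45/167)
obs 7: x=-1/2 → posterior Normal(-431/776, 45/194)
obs 8: x=-1/4 → posterior Normal(-229/442, 45/221)
obs 9: x=9 → posterior Normal(257/496, 45/248)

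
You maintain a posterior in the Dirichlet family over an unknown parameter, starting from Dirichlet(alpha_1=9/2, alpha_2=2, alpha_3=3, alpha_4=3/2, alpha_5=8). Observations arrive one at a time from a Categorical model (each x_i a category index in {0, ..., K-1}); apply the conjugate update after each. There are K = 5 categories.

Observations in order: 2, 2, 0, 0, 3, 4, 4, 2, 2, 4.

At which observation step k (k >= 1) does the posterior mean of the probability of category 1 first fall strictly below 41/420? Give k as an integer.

obs 1: x=2 → posterior Dirichlet(9/2, 2, 4, 3/2, 8)
obs 2: x=2 → posterior Dirichlet(9/2, 2, 5, 3/2, 8)
obs 3: x=0 → posterior Dirichlet(11/2, 2, 5, 3/2, 8)
obs 4: x=0 → posterior Dirichlet(13/2, 2, 5, 3/2, 8)
obs 5: x=3 → posterior Dirichlet(13/2, 2, 5, 5/2, 8)
obs 6: x=4 → posterior Dirichlet(13/2, 2, 5, 5/2, 9)
obs 7: x=4 → posterior Dirichlet(13/2, 2, 5, 5/2, 10)
obs 8: x=2 → posterior Dirichlet(13/2, 2, 6, 5/2, 10)
obs 9: x=2 → posterior Dirichlet(13/2, 2, 7, 5/2, 10)
obs 10: x=4 → posterior Dirichlet(13/2, 2, 7, 5/2, 11)

k = 2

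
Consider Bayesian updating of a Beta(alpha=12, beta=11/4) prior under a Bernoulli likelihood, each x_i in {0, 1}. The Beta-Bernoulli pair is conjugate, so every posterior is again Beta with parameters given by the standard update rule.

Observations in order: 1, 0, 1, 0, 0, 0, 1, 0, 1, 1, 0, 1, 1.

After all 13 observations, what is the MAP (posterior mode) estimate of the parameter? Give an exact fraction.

obs 1: x=1 → posterior Beta(13, 11/4)
obs 2: x=0 → posterior Beta(13, 15/4)
obs 3: x=1 → posterior Beta(14, 15/4)
obs 4: x=0 → posterior Beta(14, 19/4)
obs 5: x=0 → posterior Beta(14, 23/4)
obs 6: x=0 → posterior Beta(14, 27/4)
obs 7: x=1 → posterior Beta(15, 27/4)
obs 8: x=0 → posterior Beta(15, 31/4)
obs 9: x=1 → posterior Beta(16, 31/4)
obs 10: x=1 → posterior Beta(17, 31/4)
obs 11: x=0 → posterior Beta(17, 35/4)
obs 12: x=1 → posterior Beta(18, 35/4)
obs 13: x=1 → posterior Beta(19, 35/4)

72/103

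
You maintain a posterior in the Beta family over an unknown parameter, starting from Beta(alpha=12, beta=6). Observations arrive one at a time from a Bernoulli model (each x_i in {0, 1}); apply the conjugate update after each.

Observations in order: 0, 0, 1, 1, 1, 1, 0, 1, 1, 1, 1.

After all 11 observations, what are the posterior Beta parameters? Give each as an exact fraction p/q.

obs 1: x=0 → posterior Beta(12, 7)
obs 2: x=0 → posterior Beta(12, 8)
obs 3: x=1 → posterior Beta(13, 8)
obs 4: x=1 → posterior Beta(14, 8)
obs 5: x=1 → posterior Beta(15, 8)
obs 6: x=1 → posterior Beta(16, 8)
obs 7: x=0 → posterior Beta(16, 9)
obs 8: x=1 → posterior Beta(17, 9)
obs 9: x=1 → posterior Beta(18, 9)
obs 10: x=1 → posterior Beta(19, 9)
obs 11: x=1 → posterior Beta(20, 9)

alpha=20, beta=9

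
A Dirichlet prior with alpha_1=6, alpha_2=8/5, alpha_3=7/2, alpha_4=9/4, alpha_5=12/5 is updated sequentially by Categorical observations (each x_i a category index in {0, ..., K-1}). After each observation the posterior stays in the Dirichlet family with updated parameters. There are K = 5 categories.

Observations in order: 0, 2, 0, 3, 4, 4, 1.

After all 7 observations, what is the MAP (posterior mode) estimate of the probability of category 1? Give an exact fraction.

obs 1: x=0 → posterior Dirichlet(7, 8/5, 7/2, 9/4, 12/5)
obs 2: x=2 → posterior Dirichlet(7, 8/5, 9/2, 9/4, 12/5)
obs 3: x=0 → posterior Dirichlet(8, 8/5, 9/2, 9/4, 12/5)
obs 4: x=3 → posterior Dirichlet(8, 8/5, 9/2, 13/4, 12/5)
obs 5: x=4 → posterior Dirichlet(8, 8/5, 9/2, 13/4, 17/5)
obs 6: x=4 → posterior Dirichlet(8, 8/5, 9/2, 13/4, 22/5)
obs 7: x=1 → posterior Dirichlet(8, 13/5, 9/2, 13/4, 22/5)

32/355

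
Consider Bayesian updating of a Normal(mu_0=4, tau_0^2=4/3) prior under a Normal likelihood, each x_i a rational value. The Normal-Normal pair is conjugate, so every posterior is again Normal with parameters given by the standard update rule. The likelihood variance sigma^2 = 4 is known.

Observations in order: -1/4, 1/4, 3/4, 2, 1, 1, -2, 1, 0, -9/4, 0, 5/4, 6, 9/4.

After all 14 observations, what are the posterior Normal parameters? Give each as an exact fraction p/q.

obs 1: x=-1/4 → posterior Normal(47/16, 1)
obs 2: x=1/4 → posterior Normal(12/5, 4/5)
obs 3: x=3/4 → posterior Normal(17/8, 2/3)
obs 4: x=2 → posterior Normal(59/28, 4/7)
obs 5: x=1 → posterior Normal(63/32, 1/2)
obs 6: x=1 → posterior Normal(67/36, 4/9)
obs 7: x=-2 → posterior Normal(59/40, 2/5)
obs 8: x=1 → posterior Normal(63/44, 4/11)
obs 9: x=0 → posterior Normal(21/16, 1/3)
obs 10: x=-9/4 → posterior Normal(27/26, 4/13)
obs 11: x=0 → posterior Normal(27/28, 2/7)
obs 12: x=5/4 → posterior Normal(59/60, 4/15)
obs 13: x=6 → posterior Normal(83/64, 1/4)
obs 14: x=9/4 → posterior Normal(23/17, 4/17)

mu_0=23/17, tau_0^2=4/17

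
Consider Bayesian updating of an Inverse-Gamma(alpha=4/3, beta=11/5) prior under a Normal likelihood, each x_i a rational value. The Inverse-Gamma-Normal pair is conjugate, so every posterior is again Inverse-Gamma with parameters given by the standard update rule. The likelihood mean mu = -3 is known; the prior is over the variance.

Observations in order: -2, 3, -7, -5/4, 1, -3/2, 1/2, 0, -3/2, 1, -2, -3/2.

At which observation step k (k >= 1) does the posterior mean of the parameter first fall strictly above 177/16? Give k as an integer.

k = 2

obs 1: x=-2 → posterior Inverse-Gamma(11/6, 27/10)
obs 2: x=3 → posterior Inverse-Gamma(7/3, 207/10)
obs 3: x=-7 → posterior Inverse-Gamma(17/6, 287/10)
obs 4: x=-5/4 → posterior Inverse-Gamma(10/3, 4837/160)
obs 5: x=1 → posterior Inverse-Gamma(23/6, 6117/160)
obs 6: x=-3/2 → posterior Inverse-Gamma(13/3, 6297/160)
obs 7: x=1/2 → posterior Inverse-Gamma(29/6, 7277/160)
obs 8: x=0 → posterior Inverse-Gamma(16/3, 7997/160)
obs 9: x=-3/2 → posterior Inverse-Gamma(35/6, 8177/160)
obs 10: x=1 → posterior Inverse-Gamma(19/3, 9457/160)
obs 11: x=-2 → posterior Inverse-Gamma(41/6, 9537/160)
obs 12: x=-3/2 → posterior Inverse-Gamma(22/3, 9717/160)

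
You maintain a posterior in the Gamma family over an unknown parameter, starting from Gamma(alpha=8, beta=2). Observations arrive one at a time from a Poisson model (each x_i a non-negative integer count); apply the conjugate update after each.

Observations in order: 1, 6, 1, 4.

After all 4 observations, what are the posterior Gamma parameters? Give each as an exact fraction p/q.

alpha=20, beta=6

obs 1: x=1 → posterior Gamma(9, 3)
obs 2: x=6 → posterior Gamma(15, 4)
obs 3: x=1 → posterior Gamma(16, 5)
obs 4: x=4 → posterior Gamma(20, 6)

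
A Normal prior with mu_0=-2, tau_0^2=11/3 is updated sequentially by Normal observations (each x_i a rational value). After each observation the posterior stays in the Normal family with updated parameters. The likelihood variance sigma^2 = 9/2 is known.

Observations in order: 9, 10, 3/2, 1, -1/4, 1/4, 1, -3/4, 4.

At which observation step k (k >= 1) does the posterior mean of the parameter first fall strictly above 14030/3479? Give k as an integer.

k = 2

obs 1: x=9 → posterior Normal(144/49, 99/49)
obs 2: x=10 → posterior Normal(364/71, 99/71)
obs 3: x=3/2 → posterior Normal(397/93, 33/31)
obs 4: x=1 → posterior Normal(419/115, 99/115)
obs 5: x=-1/4 → posterior Normal(827/274, 99/137)
obs 6: x=1/4 → posterior Normal(419/159, 33/53)
obs 7: x=1 → posterior Normal(441/181, 99/181)
obs 8: x=-3/4 → posterior Normal(849/406, 99/203)
obs 9: x=4 → posterior Normal(41/18, 11/25)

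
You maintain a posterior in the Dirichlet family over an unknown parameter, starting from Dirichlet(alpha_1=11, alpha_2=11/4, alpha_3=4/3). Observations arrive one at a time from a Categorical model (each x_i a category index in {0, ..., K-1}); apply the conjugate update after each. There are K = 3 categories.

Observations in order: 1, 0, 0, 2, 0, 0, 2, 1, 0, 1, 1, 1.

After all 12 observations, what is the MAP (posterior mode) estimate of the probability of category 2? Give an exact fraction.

obs 1: x=1 → posterior Dirichlet(11, 15/4, 4/3)
obs 2: x=0 → posterior Dirichlet(12, 15/4, 4/3)
obs 3: x=0 → posterior Dirichlet(13, 15/4, 4/3)
obs 4: x=2 → posterior Dirichlet(13, 15/4, 7/3)
obs 5: x=0 → posterior Dirichlet(14, 15/4, 7/3)
obs 6: x=0 → posterior Dirichlet(15, 15/4, 7/3)
obs 7: x=2 → posterior Dirichlet(15, 15/4, 10/3)
obs 8: x=1 → posterior Dirichlet(15, 19/4, 10/3)
obs 9: x=0 → posterior Dirichlet(16, 19/4, 10/3)
obs 10: x=1 → posterior Dirichlet(16, 23/4, 10/3)
obs 11: x=1 → posterior Dirichlet(16, 27/4, 10/3)
obs 12: x=1 → posterior Dirichlet(16, 31/4, 10/3)

28/289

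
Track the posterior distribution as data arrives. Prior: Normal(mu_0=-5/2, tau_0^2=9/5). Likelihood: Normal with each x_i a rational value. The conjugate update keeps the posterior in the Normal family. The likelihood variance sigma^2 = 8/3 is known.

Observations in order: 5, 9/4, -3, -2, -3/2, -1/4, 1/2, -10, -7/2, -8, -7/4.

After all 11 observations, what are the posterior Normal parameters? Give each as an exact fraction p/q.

obs 1: x=5 → posterior Normal(35/67, 72/67)
obs 2: x=9/4 → posterior Normal(383/376, 36/47)
obs 3: x=-3 → posterior Normal(59/484, 72/121)
obs 4: x=-2 → posterior Normal(-157/592, 18/37)
obs 5: x=-3/2 → posterior Normal(-319/700, 72/175)
obs 6: x=-1/4 → posterior Normal(-173/404, 36/101)
obs 7: x=1/2 → posterior Normal(-73/229, 72/229)
obs 8: x=-10 → posterior Normal(-343/256, 9/32)
obs 9: x=-7/2 → posterior Normal(-875/566, 72/283)
obs 10: x=-8 → posterior Normal(-1307/620, 36/155)
obs 11: x=-7/4 → posterior Normal(-2803/1348, 72/337)

mu_0=-2803/1348, tau_0^2=72/337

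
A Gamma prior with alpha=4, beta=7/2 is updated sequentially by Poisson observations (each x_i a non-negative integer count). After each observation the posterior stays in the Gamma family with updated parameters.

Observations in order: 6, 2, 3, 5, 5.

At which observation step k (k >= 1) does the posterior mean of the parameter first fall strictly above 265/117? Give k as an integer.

obs 1: x=6 → posterior Gamma(10, 9/2)
obs 2: x=2 → posterior Gamma(12, 11/2)
obs 3: x=3 → posterior Gamma(15, 13/2)
obs 4: x=5 → posterior Gamma(20, 15/2)
obs 5: x=5 → posterior Gamma(25, 17/2)

k = 3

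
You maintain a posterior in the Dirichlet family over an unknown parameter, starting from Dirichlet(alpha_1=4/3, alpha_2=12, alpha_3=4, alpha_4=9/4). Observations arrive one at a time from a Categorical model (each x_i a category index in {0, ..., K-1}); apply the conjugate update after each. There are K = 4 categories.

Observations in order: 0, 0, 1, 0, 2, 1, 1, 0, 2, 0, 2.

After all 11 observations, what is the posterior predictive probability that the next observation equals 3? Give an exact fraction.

27/367

obs 1: x=0 → posterior Dirichlet(7/3, 12, 4, 9/4)
obs 2: x=0 → posterior Dirichlet(10/3, 12, 4, 9/4)
obs 3: x=1 → posterior Dirichlet(10/3, 13, 4, 9/4)
obs 4: x=0 → posterior Dirichlet(13/3, 13, 4, 9/4)
obs 5: x=2 → posterior Dirichlet(13/3, 13, 5, 9/4)
obs 6: x=1 → posterior Dirichlet(13/3, 14, 5, 9/4)
obs 7: x=1 → posterior Dirichlet(13/3, 15, 5, 9/4)
obs 8: x=0 → posterior Dirichlet(16/3, 15, 5, 9/4)
obs 9: x=2 → posterior Dirichlet(16/3, 15, 6, 9/4)
obs 10: x=0 → posterior Dirichlet(19/3, 15, 6, 9/4)
obs 11: x=2 → posterior Dirichlet(19/3, 15, 7, 9/4)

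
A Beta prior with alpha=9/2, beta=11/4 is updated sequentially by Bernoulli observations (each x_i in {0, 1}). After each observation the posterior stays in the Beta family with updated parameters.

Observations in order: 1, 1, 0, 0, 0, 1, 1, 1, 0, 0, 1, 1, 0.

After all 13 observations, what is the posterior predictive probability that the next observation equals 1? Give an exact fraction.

46/81

obs 1: x=1 → posterior Beta(11/2, 11/4)
obs 2: x=1 → posterior Beta(13/2, 11/4)
obs 3: x=0 → posterior Beta(13/2, 15/4)
obs 4: x=0 → posterior Beta(13/2, 19/4)
obs 5: x=0 → posterior Beta(13/2, 23/4)
obs 6: x=1 → posterior Beta(15/2, 23/4)
obs 7: x=1 → posterior Beta(17/2, 23/4)
obs 8: x=1 → posterior Beta(19/2, 23/4)
obs 9: x=0 → posterior Beta(19/2, 27/4)
obs 10: x=0 → posterior Beta(19/2, 31/4)
obs 11: x=1 → posterior Beta(21/2, 31/4)
obs 12: x=1 → posterior Beta(23/2, 31/4)
obs 13: x=0 → posterior Beta(23/2, 35/4)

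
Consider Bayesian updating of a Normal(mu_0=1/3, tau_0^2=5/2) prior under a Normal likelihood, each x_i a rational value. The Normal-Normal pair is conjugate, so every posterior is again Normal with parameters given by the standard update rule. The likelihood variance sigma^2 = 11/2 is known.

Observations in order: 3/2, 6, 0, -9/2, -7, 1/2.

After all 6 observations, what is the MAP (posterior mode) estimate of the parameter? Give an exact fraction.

obs 1: x=3/2 → posterior Normal(67/96, 55/32)
obs 2: x=6 → posterior Normal(247/126, 55/42)
obs 3: x=0 → posterior Normal(19/12, 55/52)
obs 4: x=-9/2 → posterior Normal(56/93, 55/62)
obs 5: x=-7 → posterior Normal(-49/108, 55/72)
obs 6: x=1/2 → posterior Normal(-83/246, 55/82)

-83/246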